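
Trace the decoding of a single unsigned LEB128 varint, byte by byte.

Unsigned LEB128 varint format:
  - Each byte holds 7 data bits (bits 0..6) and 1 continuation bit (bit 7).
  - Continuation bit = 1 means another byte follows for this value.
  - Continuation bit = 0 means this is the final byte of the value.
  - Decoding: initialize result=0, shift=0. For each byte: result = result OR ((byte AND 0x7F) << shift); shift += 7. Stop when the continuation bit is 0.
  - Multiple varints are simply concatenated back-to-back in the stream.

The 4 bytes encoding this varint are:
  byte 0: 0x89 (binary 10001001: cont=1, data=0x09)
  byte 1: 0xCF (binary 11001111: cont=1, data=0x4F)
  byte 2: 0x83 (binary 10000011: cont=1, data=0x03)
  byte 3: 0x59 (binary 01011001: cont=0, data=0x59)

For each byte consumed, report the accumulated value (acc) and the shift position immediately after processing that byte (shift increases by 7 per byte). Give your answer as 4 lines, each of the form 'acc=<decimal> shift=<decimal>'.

Answer: acc=9 shift=7
acc=10121 shift=14
acc=59273 shift=21
acc=186705801 shift=28

Derivation:
byte 0=0x89: payload=0x09=9, contrib = 9<<0 = 9; acc -> 9, shift -> 7
byte 1=0xCF: payload=0x4F=79, contrib = 79<<7 = 10112; acc -> 10121, shift -> 14
byte 2=0x83: payload=0x03=3, contrib = 3<<14 = 49152; acc -> 59273, shift -> 21
byte 3=0x59: payload=0x59=89, contrib = 89<<21 = 186646528; acc -> 186705801, shift -> 28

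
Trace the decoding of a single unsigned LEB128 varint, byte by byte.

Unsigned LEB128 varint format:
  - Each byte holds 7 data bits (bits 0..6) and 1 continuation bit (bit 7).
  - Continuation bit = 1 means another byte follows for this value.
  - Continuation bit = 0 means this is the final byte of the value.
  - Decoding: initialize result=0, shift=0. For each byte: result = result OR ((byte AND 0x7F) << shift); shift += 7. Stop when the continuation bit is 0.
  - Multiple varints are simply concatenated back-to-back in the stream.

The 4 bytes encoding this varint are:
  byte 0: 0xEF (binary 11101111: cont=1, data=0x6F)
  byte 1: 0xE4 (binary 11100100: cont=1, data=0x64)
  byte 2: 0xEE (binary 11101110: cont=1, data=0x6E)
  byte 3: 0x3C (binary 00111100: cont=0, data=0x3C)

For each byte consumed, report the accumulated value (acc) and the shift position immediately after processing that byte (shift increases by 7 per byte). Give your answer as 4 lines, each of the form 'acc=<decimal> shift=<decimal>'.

byte 0=0xEF: payload=0x6F=111, contrib = 111<<0 = 111; acc -> 111, shift -> 7
byte 1=0xE4: payload=0x64=100, contrib = 100<<7 = 12800; acc -> 12911, shift -> 14
byte 2=0xEE: payload=0x6E=110, contrib = 110<<14 = 1802240; acc -> 1815151, shift -> 21
byte 3=0x3C: payload=0x3C=60, contrib = 60<<21 = 125829120; acc -> 127644271, shift -> 28

Answer: acc=111 shift=7
acc=12911 shift=14
acc=1815151 shift=21
acc=127644271 shift=28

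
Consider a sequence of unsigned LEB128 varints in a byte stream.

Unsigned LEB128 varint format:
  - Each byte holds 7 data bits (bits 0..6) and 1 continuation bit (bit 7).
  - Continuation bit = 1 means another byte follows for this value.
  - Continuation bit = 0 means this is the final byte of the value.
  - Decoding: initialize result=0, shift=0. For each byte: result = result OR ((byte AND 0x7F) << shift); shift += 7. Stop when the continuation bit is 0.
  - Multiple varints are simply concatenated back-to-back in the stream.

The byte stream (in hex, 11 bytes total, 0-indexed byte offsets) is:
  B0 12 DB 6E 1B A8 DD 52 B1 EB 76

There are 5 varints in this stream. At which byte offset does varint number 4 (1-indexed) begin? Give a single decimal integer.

Answer: 5

Derivation:
  byte[0]=0xB0 cont=1 payload=0x30=48: acc |= 48<<0 -> acc=48 shift=7
  byte[1]=0x12 cont=0 payload=0x12=18: acc |= 18<<7 -> acc=2352 shift=14 [end]
Varint 1: bytes[0:2] = B0 12 -> value 2352 (2 byte(s))
  byte[2]=0xDB cont=1 payload=0x5B=91: acc |= 91<<0 -> acc=91 shift=7
  byte[3]=0x6E cont=0 payload=0x6E=110: acc |= 110<<7 -> acc=14171 shift=14 [end]
Varint 2: bytes[2:4] = DB 6E -> value 14171 (2 byte(s))
  byte[4]=0x1B cont=0 payload=0x1B=27: acc |= 27<<0 -> acc=27 shift=7 [end]
Varint 3: bytes[4:5] = 1B -> value 27 (1 byte(s))
  byte[5]=0xA8 cont=1 payload=0x28=40: acc |= 40<<0 -> acc=40 shift=7
  byte[6]=0xDD cont=1 payload=0x5D=93: acc |= 93<<7 -> acc=11944 shift=14
  byte[7]=0x52 cont=0 payload=0x52=82: acc |= 82<<14 -> acc=1355432 shift=21 [end]
Varint 4: bytes[5:8] = A8 DD 52 -> value 1355432 (3 byte(s))
  byte[8]=0xB1 cont=1 payload=0x31=49: acc |= 49<<0 -> acc=49 shift=7
  byte[9]=0xEB cont=1 payload=0x6B=107: acc |= 107<<7 -> acc=13745 shift=14
  byte[10]=0x76 cont=0 payload=0x76=118: acc |= 118<<14 -> acc=1947057 shift=21 [end]
Varint 5: bytes[8:11] = B1 EB 76 -> value 1947057 (3 byte(s))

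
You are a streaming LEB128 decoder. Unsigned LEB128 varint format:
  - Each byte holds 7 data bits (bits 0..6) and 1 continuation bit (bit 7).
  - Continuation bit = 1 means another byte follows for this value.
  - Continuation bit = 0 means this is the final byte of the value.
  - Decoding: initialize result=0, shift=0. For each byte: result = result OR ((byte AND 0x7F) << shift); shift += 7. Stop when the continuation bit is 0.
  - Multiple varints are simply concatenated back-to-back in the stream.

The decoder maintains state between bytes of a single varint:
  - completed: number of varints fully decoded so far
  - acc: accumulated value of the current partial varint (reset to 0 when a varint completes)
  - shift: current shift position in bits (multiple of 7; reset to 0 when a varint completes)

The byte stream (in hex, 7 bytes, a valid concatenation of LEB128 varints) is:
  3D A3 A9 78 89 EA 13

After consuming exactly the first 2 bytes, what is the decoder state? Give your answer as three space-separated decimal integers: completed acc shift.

byte[0]=0x3D cont=0 payload=0x3D: varint #1 complete (value=61); reset -> completed=1 acc=0 shift=0
byte[1]=0xA3 cont=1 payload=0x23: acc |= 35<<0 -> completed=1 acc=35 shift=7

Answer: 1 35 7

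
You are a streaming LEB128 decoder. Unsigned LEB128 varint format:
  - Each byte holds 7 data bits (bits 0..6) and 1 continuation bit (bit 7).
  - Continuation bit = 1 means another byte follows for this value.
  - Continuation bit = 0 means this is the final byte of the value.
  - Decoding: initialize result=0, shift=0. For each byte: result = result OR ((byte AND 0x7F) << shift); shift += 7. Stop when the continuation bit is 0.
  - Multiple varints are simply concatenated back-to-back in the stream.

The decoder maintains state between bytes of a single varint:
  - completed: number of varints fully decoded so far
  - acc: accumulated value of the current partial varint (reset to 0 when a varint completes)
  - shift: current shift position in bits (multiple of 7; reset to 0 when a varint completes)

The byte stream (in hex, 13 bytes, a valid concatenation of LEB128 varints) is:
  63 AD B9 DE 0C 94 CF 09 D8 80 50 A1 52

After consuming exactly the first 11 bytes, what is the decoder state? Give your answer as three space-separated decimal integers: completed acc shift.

byte[0]=0x63 cont=0 payload=0x63: varint #1 complete (value=99); reset -> completed=1 acc=0 shift=0
byte[1]=0xAD cont=1 payload=0x2D: acc |= 45<<0 -> completed=1 acc=45 shift=7
byte[2]=0xB9 cont=1 payload=0x39: acc |= 57<<7 -> completed=1 acc=7341 shift=14
byte[3]=0xDE cont=1 payload=0x5E: acc |= 94<<14 -> completed=1 acc=1547437 shift=21
byte[4]=0x0C cont=0 payload=0x0C: varint #2 complete (value=26713261); reset -> completed=2 acc=0 shift=0
byte[5]=0x94 cont=1 payload=0x14: acc |= 20<<0 -> completed=2 acc=20 shift=7
byte[6]=0xCF cont=1 payload=0x4F: acc |= 79<<7 -> completed=2 acc=10132 shift=14
byte[7]=0x09 cont=0 payload=0x09: varint #3 complete (value=157588); reset -> completed=3 acc=0 shift=0
byte[8]=0xD8 cont=1 payload=0x58: acc |= 88<<0 -> completed=3 acc=88 shift=7
byte[9]=0x80 cont=1 payload=0x00: acc |= 0<<7 -> completed=3 acc=88 shift=14
byte[10]=0x50 cont=0 payload=0x50: varint #4 complete (value=1310808); reset -> completed=4 acc=0 shift=0

Answer: 4 0 0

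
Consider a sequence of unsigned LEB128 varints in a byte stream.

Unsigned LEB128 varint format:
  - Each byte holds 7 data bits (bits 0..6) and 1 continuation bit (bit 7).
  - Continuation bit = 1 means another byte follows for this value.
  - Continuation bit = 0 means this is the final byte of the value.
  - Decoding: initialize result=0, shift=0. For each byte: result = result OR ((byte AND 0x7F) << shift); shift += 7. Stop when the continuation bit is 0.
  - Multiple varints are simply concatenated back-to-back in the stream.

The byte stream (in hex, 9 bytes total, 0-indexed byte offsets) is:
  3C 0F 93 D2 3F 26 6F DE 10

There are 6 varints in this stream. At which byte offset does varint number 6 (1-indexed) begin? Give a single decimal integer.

  byte[0]=0x3C cont=0 payload=0x3C=60: acc |= 60<<0 -> acc=60 shift=7 [end]
Varint 1: bytes[0:1] = 3C -> value 60 (1 byte(s))
  byte[1]=0x0F cont=0 payload=0x0F=15: acc |= 15<<0 -> acc=15 shift=7 [end]
Varint 2: bytes[1:2] = 0F -> value 15 (1 byte(s))
  byte[2]=0x93 cont=1 payload=0x13=19: acc |= 19<<0 -> acc=19 shift=7
  byte[3]=0xD2 cont=1 payload=0x52=82: acc |= 82<<7 -> acc=10515 shift=14
  byte[4]=0x3F cont=0 payload=0x3F=63: acc |= 63<<14 -> acc=1042707 shift=21 [end]
Varint 3: bytes[2:5] = 93 D2 3F -> value 1042707 (3 byte(s))
  byte[5]=0x26 cont=0 payload=0x26=38: acc |= 38<<0 -> acc=38 shift=7 [end]
Varint 4: bytes[5:6] = 26 -> value 38 (1 byte(s))
  byte[6]=0x6F cont=0 payload=0x6F=111: acc |= 111<<0 -> acc=111 shift=7 [end]
Varint 5: bytes[6:7] = 6F -> value 111 (1 byte(s))
  byte[7]=0xDE cont=1 payload=0x5E=94: acc |= 94<<0 -> acc=94 shift=7
  byte[8]=0x10 cont=0 payload=0x10=16: acc |= 16<<7 -> acc=2142 shift=14 [end]
Varint 6: bytes[7:9] = DE 10 -> value 2142 (2 byte(s))

Answer: 7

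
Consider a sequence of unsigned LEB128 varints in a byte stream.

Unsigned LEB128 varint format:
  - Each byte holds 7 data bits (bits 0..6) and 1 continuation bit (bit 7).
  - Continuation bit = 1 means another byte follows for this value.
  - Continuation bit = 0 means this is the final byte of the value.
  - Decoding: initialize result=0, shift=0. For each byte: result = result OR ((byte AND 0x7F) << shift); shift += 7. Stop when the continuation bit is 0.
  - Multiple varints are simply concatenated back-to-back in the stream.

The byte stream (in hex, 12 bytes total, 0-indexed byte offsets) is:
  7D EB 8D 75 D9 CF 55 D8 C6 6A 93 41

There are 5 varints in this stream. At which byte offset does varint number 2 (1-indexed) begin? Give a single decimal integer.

  byte[0]=0x7D cont=0 payload=0x7D=125: acc |= 125<<0 -> acc=125 shift=7 [end]
Varint 1: bytes[0:1] = 7D -> value 125 (1 byte(s))
  byte[1]=0xEB cont=1 payload=0x6B=107: acc |= 107<<0 -> acc=107 shift=7
  byte[2]=0x8D cont=1 payload=0x0D=13: acc |= 13<<7 -> acc=1771 shift=14
  byte[3]=0x75 cont=0 payload=0x75=117: acc |= 117<<14 -> acc=1918699 shift=21 [end]
Varint 2: bytes[1:4] = EB 8D 75 -> value 1918699 (3 byte(s))
  byte[4]=0xD9 cont=1 payload=0x59=89: acc |= 89<<0 -> acc=89 shift=7
  byte[5]=0xCF cont=1 payload=0x4F=79: acc |= 79<<7 -> acc=10201 shift=14
  byte[6]=0x55 cont=0 payload=0x55=85: acc |= 85<<14 -> acc=1402841 shift=21 [end]
Varint 3: bytes[4:7] = D9 CF 55 -> value 1402841 (3 byte(s))
  byte[7]=0xD8 cont=1 payload=0x58=88: acc |= 88<<0 -> acc=88 shift=7
  byte[8]=0xC6 cont=1 payload=0x46=70: acc |= 70<<7 -> acc=9048 shift=14
  byte[9]=0x6A cont=0 payload=0x6A=106: acc |= 106<<14 -> acc=1745752 shift=21 [end]
Varint 4: bytes[7:10] = D8 C6 6A -> value 1745752 (3 byte(s))
  byte[10]=0x93 cont=1 payload=0x13=19: acc |= 19<<0 -> acc=19 shift=7
  byte[11]=0x41 cont=0 payload=0x41=65: acc |= 65<<7 -> acc=8339 shift=14 [end]
Varint 5: bytes[10:12] = 93 41 -> value 8339 (2 byte(s))

Answer: 1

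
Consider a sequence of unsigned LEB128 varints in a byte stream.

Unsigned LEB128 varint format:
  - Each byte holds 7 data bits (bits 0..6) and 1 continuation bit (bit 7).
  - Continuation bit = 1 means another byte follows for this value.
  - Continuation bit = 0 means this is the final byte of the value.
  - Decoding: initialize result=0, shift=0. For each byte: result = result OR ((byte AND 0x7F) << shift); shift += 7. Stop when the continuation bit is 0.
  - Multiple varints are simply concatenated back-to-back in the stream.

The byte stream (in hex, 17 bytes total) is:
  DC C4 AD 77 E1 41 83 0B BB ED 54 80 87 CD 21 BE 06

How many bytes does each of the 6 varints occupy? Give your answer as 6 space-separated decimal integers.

Answer: 4 2 2 3 4 2

Derivation:
  byte[0]=0xDC cont=1 payload=0x5C=92: acc |= 92<<0 -> acc=92 shift=7
  byte[1]=0xC4 cont=1 payload=0x44=68: acc |= 68<<7 -> acc=8796 shift=14
  byte[2]=0xAD cont=1 payload=0x2D=45: acc |= 45<<14 -> acc=746076 shift=21
  byte[3]=0x77 cont=0 payload=0x77=119: acc |= 119<<21 -> acc=250307164 shift=28 [end]
Varint 1: bytes[0:4] = DC C4 AD 77 -> value 250307164 (4 byte(s))
  byte[4]=0xE1 cont=1 payload=0x61=97: acc |= 97<<0 -> acc=97 shift=7
  byte[5]=0x41 cont=0 payload=0x41=65: acc |= 65<<7 -> acc=8417 shift=14 [end]
Varint 2: bytes[4:6] = E1 41 -> value 8417 (2 byte(s))
  byte[6]=0x83 cont=1 payload=0x03=3: acc |= 3<<0 -> acc=3 shift=7
  byte[7]=0x0B cont=0 payload=0x0B=11: acc |= 11<<7 -> acc=1411 shift=14 [end]
Varint 3: bytes[6:8] = 83 0B -> value 1411 (2 byte(s))
  byte[8]=0xBB cont=1 payload=0x3B=59: acc |= 59<<0 -> acc=59 shift=7
  byte[9]=0xED cont=1 payload=0x6D=109: acc |= 109<<7 -> acc=14011 shift=14
  byte[10]=0x54 cont=0 payload=0x54=84: acc |= 84<<14 -> acc=1390267 shift=21 [end]
Varint 4: bytes[8:11] = BB ED 54 -> value 1390267 (3 byte(s))
  byte[11]=0x80 cont=1 payload=0x00=0: acc |= 0<<0 -> acc=0 shift=7
  byte[12]=0x87 cont=1 payload=0x07=7: acc |= 7<<7 -> acc=896 shift=14
  byte[13]=0xCD cont=1 payload=0x4D=77: acc |= 77<<14 -> acc=1262464 shift=21
  byte[14]=0x21 cont=0 payload=0x21=33: acc |= 33<<21 -> acc=70468480 shift=28 [end]
Varint 5: bytes[11:15] = 80 87 CD 21 -> value 70468480 (4 byte(s))
  byte[15]=0xBE cont=1 payload=0x3E=62: acc |= 62<<0 -> acc=62 shift=7
  byte[16]=0x06 cont=0 payload=0x06=6: acc |= 6<<7 -> acc=830 shift=14 [end]
Varint 6: bytes[15:17] = BE 06 -> value 830 (2 byte(s))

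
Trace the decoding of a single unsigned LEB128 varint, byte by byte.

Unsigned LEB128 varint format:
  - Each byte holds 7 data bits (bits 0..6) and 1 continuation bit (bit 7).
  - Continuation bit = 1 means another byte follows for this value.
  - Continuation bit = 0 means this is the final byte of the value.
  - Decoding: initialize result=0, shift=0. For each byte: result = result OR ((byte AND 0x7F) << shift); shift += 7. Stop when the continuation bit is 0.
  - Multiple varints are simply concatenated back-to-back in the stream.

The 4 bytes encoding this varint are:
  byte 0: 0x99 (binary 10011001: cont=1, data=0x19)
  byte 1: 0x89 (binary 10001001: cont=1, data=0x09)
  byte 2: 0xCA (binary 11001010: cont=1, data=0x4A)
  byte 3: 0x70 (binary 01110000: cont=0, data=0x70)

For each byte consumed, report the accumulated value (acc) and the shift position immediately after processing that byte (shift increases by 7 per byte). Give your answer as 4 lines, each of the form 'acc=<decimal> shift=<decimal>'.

byte 0=0x99: payload=0x19=25, contrib = 25<<0 = 25; acc -> 25, shift -> 7
byte 1=0x89: payload=0x09=9, contrib = 9<<7 = 1152; acc -> 1177, shift -> 14
byte 2=0xCA: payload=0x4A=74, contrib = 74<<14 = 1212416; acc -> 1213593, shift -> 21
byte 3=0x70: payload=0x70=112, contrib = 112<<21 = 234881024; acc -> 236094617, shift -> 28

Answer: acc=25 shift=7
acc=1177 shift=14
acc=1213593 shift=21
acc=236094617 shift=28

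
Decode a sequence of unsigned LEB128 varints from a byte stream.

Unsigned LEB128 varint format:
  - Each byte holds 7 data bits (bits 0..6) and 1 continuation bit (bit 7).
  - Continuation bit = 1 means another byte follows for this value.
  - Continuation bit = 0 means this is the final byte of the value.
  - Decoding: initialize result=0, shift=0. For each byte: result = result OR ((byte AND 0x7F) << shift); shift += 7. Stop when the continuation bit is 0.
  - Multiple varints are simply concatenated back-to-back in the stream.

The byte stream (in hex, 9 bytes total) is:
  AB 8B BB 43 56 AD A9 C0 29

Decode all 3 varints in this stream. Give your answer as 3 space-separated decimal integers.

  byte[0]=0xAB cont=1 payload=0x2B=43: acc |= 43<<0 -> acc=43 shift=7
  byte[1]=0x8B cont=1 payload=0x0B=11: acc |= 11<<7 -> acc=1451 shift=14
  byte[2]=0xBB cont=1 payload=0x3B=59: acc |= 59<<14 -> acc=968107 shift=21
  byte[3]=0x43 cont=0 payload=0x43=67: acc |= 67<<21 -> acc=141477291 shift=28 [end]
Varint 1: bytes[0:4] = AB 8B BB 43 -> value 141477291 (4 byte(s))
  byte[4]=0x56 cont=0 payload=0x56=86: acc |= 86<<0 -> acc=86 shift=7 [end]
Varint 2: bytes[4:5] = 56 -> value 86 (1 byte(s))
  byte[5]=0xAD cont=1 payload=0x2D=45: acc |= 45<<0 -> acc=45 shift=7
  byte[6]=0xA9 cont=1 payload=0x29=41: acc |= 41<<7 -> acc=5293 shift=14
  byte[7]=0xC0 cont=1 payload=0x40=64: acc |= 64<<14 -> acc=1053869 shift=21
  byte[8]=0x29 cont=0 payload=0x29=41: acc |= 41<<21 -> acc=87037101 shift=28 [end]
Varint 3: bytes[5:9] = AD A9 C0 29 -> value 87037101 (4 byte(s))

Answer: 141477291 86 87037101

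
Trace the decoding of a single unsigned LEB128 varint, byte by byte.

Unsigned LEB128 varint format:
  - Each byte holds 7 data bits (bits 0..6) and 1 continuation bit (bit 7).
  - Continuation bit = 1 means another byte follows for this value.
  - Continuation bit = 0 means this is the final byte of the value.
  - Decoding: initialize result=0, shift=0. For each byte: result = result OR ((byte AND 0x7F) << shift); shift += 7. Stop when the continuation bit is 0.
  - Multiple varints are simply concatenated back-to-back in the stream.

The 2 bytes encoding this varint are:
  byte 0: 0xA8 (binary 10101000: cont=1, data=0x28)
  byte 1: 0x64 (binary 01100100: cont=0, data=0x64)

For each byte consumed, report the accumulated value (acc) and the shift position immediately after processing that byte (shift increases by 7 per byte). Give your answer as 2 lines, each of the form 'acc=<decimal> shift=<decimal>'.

Answer: acc=40 shift=7
acc=12840 shift=14

Derivation:
byte 0=0xA8: payload=0x28=40, contrib = 40<<0 = 40; acc -> 40, shift -> 7
byte 1=0x64: payload=0x64=100, contrib = 100<<7 = 12800; acc -> 12840, shift -> 14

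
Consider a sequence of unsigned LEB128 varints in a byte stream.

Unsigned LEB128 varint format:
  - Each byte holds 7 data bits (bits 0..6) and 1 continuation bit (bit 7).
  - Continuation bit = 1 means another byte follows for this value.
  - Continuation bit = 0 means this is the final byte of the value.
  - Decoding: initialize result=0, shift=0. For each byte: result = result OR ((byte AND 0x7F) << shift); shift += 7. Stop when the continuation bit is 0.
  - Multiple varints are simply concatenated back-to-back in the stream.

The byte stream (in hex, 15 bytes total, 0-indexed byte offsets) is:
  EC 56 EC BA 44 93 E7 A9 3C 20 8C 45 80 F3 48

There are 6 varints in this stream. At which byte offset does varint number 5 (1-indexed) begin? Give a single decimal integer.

  byte[0]=0xEC cont=1 payload=0x6C=108: acc |= 108<<0 -> acc=108 shift=7
  byte[1]=0x56 cont=0 payload=0x56=86: acc |= 86<<7 -> acc=11116 shift=14 [end]
Varint 1: bytes[0:2] = EC 56 -> value 11116 (2 byte(s))
  byte[2]=0xEC cont=1 payload=0x6C=108: acc |= 108<<0 -> acc=108 shift=7
  byte[3]=0xBA cont=1 payload=0x3A=58: acc |= 58<<7 -> acc=7532 shift=14
  byte[4]=0x44 cont=0 payload=0x44=68: acc |= 68<<14 -> acc=1121644 shift=21 [end]
Varint 2: bytes[2:5] = EC BA 44 -> value 1121644 (3 byte(s))
  byte[5]=0x93 cont=1 payload=0x13=19: acc |= 19<<0 -> acc=19 shift=7
  byte[6]=0xE7 cont=1 payload=0x67=103: acc |= 103<<7 -> acc=13203 shift=14
  byte[7]=0xA9 cont=1 payload=0x29=41: acc |= 41<<14 -> acc=684947 shift=21
  byte[8]=0x3C cont=0 payload=0x3C=60: acc |= 60<<21 -> acc=126514067 shift=28 [end]
Varint 3: bytes[5:9] = 93 E7 A9 3C -> value 126514067 (4 byte(s))
  byte[9]=0x20 cont=0 payload=0x20=32: acc |= 32<<0 -> acc=32 shift=7 [end]
Varint 4: bytes[9:10] = 20 -> value 32 (1 byte(s))
  byte[10]=0x8C cont=1 payload=0x0C=12: acc |= 12<<0 -> acc=12 shift=7
  byte[11]=0x45 cont=0 payload=0x45=69: acc |= 69<<7 -> acc=8844 shift=14 [end]
Varint 5: bytes[10:12] = 8C 45 -> value 8844 (2 byte(s))
  byte[12]=0x80 cont=1 payload=0x00=0: acc |= 0<<0 -> acc=0 shift=7
  byte[13]=0xF3 cont=1 payload=0x73=115: acc |= 115<<7 -> acc=14720 shift=14
  byte[14]=0x48 cont=0 payload=0x48=72: acc |= 72<<14 -> acc=1194368 shift=21 [end]
Varint 6: bytes[12:15] = 80 F3 48 -> value 1194368 (3 byte(s))

Answer: 10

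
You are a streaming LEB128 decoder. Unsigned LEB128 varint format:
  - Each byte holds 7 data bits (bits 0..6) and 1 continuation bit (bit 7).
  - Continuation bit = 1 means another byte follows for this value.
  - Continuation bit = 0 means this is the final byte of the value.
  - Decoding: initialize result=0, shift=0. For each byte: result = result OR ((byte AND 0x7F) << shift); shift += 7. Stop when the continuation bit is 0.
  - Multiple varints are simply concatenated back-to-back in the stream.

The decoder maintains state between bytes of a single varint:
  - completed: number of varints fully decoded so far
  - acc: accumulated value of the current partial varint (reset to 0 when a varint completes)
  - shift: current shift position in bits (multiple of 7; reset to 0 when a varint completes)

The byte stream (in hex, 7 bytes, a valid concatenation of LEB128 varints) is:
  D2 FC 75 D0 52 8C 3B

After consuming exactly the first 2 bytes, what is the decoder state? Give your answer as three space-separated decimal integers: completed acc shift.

byte[0]=0xD2 cont=1 payload=0x52: acc |= 82<<0 -> completed=0 acc=82 shift=7
byte[1]=0xFC cont=1 payload=0x7C: acc |= 124<<7 -> completed=0 acc=15954 shift=14

Answer: 0 15954 14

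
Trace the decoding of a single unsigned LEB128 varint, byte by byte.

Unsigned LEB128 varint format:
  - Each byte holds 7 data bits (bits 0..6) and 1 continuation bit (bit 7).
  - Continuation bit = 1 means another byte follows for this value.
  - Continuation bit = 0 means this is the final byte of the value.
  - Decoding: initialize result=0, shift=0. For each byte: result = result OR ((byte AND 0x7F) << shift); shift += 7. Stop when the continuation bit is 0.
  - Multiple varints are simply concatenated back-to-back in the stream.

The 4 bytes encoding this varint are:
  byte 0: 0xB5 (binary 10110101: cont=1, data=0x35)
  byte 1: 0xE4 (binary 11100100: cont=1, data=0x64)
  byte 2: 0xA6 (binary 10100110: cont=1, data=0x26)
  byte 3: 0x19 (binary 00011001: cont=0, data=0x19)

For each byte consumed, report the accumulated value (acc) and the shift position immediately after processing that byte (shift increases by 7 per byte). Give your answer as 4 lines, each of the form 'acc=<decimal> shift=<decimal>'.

byte 0=0xB5: payload=0x35=53, contrib = 53<<0 = 53; acc -> 53, shift -> 7
byte 1=0xE4: payload=0x64=100, contrib = 100<<7 = 12800; acc -> 12853, shift -> 14
byte 2=0xA6: payload=0x26=38, contrib = 38<<14 = 622592; acc -> 635445, shift -> 21
byte 3=0x19: payload=0x19=25, contrib = 25<<21 = 52428800; acc -> 53064245, shift -> 28

Answer: acc=53 shift=7
acc=12853 shift=14
acc=635445 shift=21
acc=53064245 shift=28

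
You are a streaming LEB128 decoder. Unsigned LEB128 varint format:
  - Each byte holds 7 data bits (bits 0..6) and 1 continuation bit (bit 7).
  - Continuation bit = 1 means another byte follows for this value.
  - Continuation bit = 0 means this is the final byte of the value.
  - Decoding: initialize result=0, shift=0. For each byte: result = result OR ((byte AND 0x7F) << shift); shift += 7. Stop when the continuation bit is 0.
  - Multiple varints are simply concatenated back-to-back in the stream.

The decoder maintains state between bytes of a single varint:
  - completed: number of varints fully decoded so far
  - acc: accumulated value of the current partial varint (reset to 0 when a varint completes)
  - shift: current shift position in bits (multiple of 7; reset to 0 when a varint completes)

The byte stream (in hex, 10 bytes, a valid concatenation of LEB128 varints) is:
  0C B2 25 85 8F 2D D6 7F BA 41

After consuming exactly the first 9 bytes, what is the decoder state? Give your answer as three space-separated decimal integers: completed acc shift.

byte[0]=0x0C cont=0 payload=0x0C: varint #1 complete (value=12); reset -> completed=1 acc=0 shift=0
byte[1]=0xB2 cont=1 payload=0x32: acc |= 50<<0 -> completed=1 acc=50 shift=7
byte[2]=0x25 cont=0 payload=0x25: varint #2 complete (value=4786); reset -> completed=2 acc=0 shift=0
byte[3]=0x85 cont=1 payload=0x05: acc |= 5<<0 -> completed=2 acc=5 shift=7
byte[4]=0x8F cont=1 payload=0x0F: acc |= 15<<7 -> completed=2 acc=1925 shift=14
byte[5]=0x2D cont=0 payload=0x2D: varint #3 complete (value=739205); reset -> completed=3 acc=0 shift=0
byte[6]=0xD6 cont=1 payload=0x56: acc |= 86<<0 -> completed=3 acc=86 shift=7
byte[7]=0x7F cont=0 payload=0x7F: varint #4 complete (value=16342); reset -> completed=4 acc=0 shift=0
byte[8]=0xBA cont=1 payload=0x3A: acc |= 58<<0 -> completed=4 acc=58 shift=7

Answer: 4 58 7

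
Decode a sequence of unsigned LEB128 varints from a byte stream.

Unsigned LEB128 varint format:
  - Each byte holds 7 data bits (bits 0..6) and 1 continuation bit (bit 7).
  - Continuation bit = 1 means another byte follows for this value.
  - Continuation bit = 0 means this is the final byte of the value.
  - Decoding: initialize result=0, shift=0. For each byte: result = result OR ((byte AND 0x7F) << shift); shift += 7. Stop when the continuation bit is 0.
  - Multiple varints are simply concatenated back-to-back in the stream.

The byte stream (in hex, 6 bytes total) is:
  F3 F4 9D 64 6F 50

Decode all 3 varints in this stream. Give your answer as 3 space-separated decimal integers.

Answer: 210205299 111 80

Derivation:
  byte[0]=0xF3 cont=1 payload=0x73=115: acc |= 115<<0 -> acc=115 shift=7
  byte[1]=0xF4 cont=1 payload=0x74=116: acc |= 116<<7 -> acc=14963 shift=14
  byte[2]=0x9D cont=1 payload=0x1D=29: acc |= 29<<14 -> acc=490099 shift=21
  byte[3]=0x64 cont=0 payload=0x64=100: acc |= 100<<21 -> acc=210205299 shift=28 [end]
Varint 1: bytes[0:4] = F3 F4 9D 64 -> value 210205299 (4 byte(s))
  byte[4]=0x6F cont=0 payload=0x6F=111: acc |= 111<<0 -> acc=111 shift=7 [end]
Varint 2: bytes[4:5] = 6F -> value 111 (1 byte(s))
  byte[5]=0x50 cont=0 payload=0x50=80: acc |= 80<<0 -> acc=80 shift=7 [end]
Varint 3: bytes[5:6] = 50 -> value 80 (1 byte(s))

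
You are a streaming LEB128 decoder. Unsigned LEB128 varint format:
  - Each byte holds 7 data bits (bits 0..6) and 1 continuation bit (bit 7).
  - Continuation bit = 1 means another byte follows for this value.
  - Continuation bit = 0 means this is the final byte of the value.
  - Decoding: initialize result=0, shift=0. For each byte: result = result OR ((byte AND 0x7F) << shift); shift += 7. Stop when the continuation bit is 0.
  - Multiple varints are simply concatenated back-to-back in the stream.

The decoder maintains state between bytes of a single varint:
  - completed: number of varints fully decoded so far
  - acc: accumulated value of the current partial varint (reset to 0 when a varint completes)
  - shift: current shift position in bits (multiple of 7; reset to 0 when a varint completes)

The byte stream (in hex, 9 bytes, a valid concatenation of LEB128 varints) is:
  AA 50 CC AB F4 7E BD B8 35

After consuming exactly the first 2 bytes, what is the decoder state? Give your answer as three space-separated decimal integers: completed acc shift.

Answer: 1 0 0

Derivation:
byte[0]=0xAA cont=1 payload=0x2A: acc |= 42<<0 -> completed=0 acc=42 shift=7
byte[1]=0x50 cont=0 payload=0x50: varint #1 complete (value=10282); reset -> completed=1 acc=0 shift=0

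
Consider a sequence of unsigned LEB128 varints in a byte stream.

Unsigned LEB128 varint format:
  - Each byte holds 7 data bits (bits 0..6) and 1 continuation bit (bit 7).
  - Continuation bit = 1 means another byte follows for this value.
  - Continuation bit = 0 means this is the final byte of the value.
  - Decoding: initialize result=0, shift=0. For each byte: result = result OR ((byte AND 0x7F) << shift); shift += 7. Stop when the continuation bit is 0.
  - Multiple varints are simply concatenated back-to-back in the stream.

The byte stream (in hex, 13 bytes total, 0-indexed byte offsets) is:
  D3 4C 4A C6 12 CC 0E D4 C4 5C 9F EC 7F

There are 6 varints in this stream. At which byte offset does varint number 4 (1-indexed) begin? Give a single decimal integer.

Answer: 5

Derivation:
  byte[0]=0xD3 cont=1 payload=0x53=83: acc |= 83<<0 -> acc=83 shift=7
  byte[1]=0x4C cont=0 payload=0x4C=76: acc |= 76<<7 -> acc=9811 shift=14 [end]
Varint 1: bytes[0:2] = D3 4C -> value 9811 (2 byte(s))
  byte[2]=0x4A cont=0 payload=0x4A=74: acc |= 74<<0 -> acc=74 shift=7 [end]
Varint 2: bytes[2:3] = 4A -> value 74 (1 byte(s))
  byte[3]=0xC6 cont=1 payload=0x46=70: acc |= 70<<0 -> acc=70 shift=7
  byte[4]=0x12 cont=0 payload=0x12=18: acc |= 18<<7 -> acc=2374 shift=14 [end]
Varint 3: bytes[3:5] = C6 12 -> value 2374 (2 byte(s))
  byte[5]=0xCC cont=1 payload=0x4C=76: acc |= 76<<0 -> acc=76 shift=7
  byte[6]=0x0E cont=0 payload=0x0E=14: acc |= 14<<7 -> acc=1868 shift=14 [end]
Varint 4: bytes[5:7] = CC 0E -> value 1868 (2 byte(s))
  byte[7]=0xD4 cont=1 payload=0x54=84: acc |= 84<<0 -> acc=84 shift=7
  byte[8]=0xC4 cont=1 payload=0x44=68: acc |= 68<<7 -> acc=8788 shift=14
  byte[9]=0x5C cont=0 payload=0x5C=92: acc |= 92<<14 -> acc=1516116 shift=21 [end]
Varint 5: bytes[7:10] = D4 C4 5C -> value 1516116 (3 byte(s))
  byte[10]=0x9F cont=1 payload=0x1F=31: acc |= 31<<0 -> acc=31 shift=7
  byte[11]=0xEC cont=1 payload=0x6C=108: acc |= 108<<7 -> acc=13855 shift=14
  byte[12]=0x7F cont=0 payload=0x7F=127: acc |= 127<<14 -> acc=2094623 shift=21 [end]
Varint 6: bytes[10:13] = 9F EC 7F -> value 2094623 (3 byte(s))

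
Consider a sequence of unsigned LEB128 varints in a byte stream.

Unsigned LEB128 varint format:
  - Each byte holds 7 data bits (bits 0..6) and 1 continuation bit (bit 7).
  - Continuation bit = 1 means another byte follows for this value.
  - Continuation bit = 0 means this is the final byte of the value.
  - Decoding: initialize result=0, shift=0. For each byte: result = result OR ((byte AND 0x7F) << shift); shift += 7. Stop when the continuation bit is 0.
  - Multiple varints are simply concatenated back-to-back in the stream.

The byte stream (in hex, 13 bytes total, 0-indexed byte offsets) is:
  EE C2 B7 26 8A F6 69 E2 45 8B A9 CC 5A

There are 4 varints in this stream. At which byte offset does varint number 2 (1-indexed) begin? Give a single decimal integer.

Answer: 4

Derivation:
  byte[0]=0xEE cont=1 payload=0x6E=110: acc |= 110<<0 -> acc=110 shift=7
  byte[1]=0xC2 cont=1 payload=0x42=66: acc |= 66<<7 -> acc=8558 shift=14
  byte[2]=0xB7 cont=1 payload=0x37=55: acc |= 55<<14 -> acc=909678 shift=21
  byte[3]=0x26 cont=0 payload=0x26=38: acc |= 38<<21 -> acc=80601454 shift=28 [end]
Varint 1: bytes[0:4] = EE C2 B7 26 -> value 80601454 (4 byte(s))
  byte[4]=0x8A cont=1 payload=0x0A=10: acc |= 10<<0 -> acc=10 shift=7
  byte[5]=0xF6 cont=1 payload=0x76=118: acc |= 118<<7 -> acc=15114 shift=14
  byte[6]=0x69 cont=0 payload=0x69=105: acc |= 105<<14 -> acc=1735434 shift=21 [end]
Varint 2: bytes[4:7] = 8A F6 69 -> value 1735434 (3 byte(s))
  byte[7]=0xE2 cont=1 payload=0x62=98: acc |= 98<<0 -> acc=98 shift=7
  byte[8]=0x45 cont=0 payload=0x45=69: acc |= 69<<7 -> acc=8930 shift=14 [end]
Varint 3: bytes[7:9] = E2 45 -> value 8930 (2 byte(s))
  byte[9]=0x8B cont=1 payload=0x0B=11: acc |= 11<<0 -> acc=11 shift=7
  byte[10]=0xA9 cont=1 payload=0x29=41: acc |= 41<<7 -> acc=5259 shift=14
  byte[11]=0xCC cont=1 payload=0x4C=76: acc |= 76<<14 -> acc=1250443 shift=21
  byte[12]=0x5A cont=0 payload=0x5A=90: acc |= 90<<21 -> acc=189994123 shift=28 [end]
Varint 4: bytes[9:13] = 8B A9 CC 5A -> value 189994123 (4 byte(s))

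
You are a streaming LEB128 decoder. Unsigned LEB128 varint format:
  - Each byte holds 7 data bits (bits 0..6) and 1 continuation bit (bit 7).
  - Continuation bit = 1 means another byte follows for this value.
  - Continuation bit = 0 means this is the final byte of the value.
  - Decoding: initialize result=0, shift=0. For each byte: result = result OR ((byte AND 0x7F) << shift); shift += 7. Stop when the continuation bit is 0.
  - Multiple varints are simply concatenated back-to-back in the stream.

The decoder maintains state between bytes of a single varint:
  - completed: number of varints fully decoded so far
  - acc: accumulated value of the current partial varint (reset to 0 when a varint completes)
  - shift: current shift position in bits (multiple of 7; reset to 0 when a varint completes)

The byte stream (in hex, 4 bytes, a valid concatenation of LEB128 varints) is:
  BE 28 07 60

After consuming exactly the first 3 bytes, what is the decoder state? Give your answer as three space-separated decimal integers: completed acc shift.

Answer: 2 0 0

Derivation:
byte[0]=0xBE cont=1 payload=0x3E: acc |= 62<<0 -> completed=0 acc=62 shift=7
byte[1]=0x28 cont=0 payload=0x28: varint #1 complete (value=5182); reset -> completed=1 acc=0 shift=0
byte[2]=0x07 cont=0 payload=0x07: varint #2 complete (value=7); reset -> completed=2 acc=0 shift=0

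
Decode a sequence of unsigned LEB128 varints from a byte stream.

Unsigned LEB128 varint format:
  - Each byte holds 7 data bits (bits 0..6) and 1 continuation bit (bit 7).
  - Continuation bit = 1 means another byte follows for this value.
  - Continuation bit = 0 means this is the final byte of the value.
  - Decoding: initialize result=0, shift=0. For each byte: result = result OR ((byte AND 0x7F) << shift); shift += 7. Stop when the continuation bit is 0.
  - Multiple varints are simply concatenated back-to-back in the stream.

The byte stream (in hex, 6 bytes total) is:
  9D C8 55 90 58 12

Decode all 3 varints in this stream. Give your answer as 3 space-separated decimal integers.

  byte[0]=0x9D cont=1 payload=0x1D=29: acc |= 29<<0 -> acc=29 shift=7
  byte[1]=0xC8 cont=1 payload=0x48=72: acc |= 72<<7 -> acc=9245 shift=14
  byte[2]=0x55 cont=0 payload=0x55=85: acc |= 85<<14 -> acc=1401885 shift=21 [end]
Varint 1: bytes[0:3] = 9D C8 55 -> value 1401885 (3 byte(s))
  byte[3]=0x90 cont=1 payload=0x10=16: acc |= 16<<0 -> acc=16 shift=7
  byte[4]=0x58 cont=0 payload=0x58=88: acc |= 88<<7 -> acc=11280 shift=14 [end]
Varint 2: bytes[3:5] = 90 58 -> value 11280 (2 byte(s))
  byte[5]=0x12 cont=0 payload=0x12=18: acc |= 18<<0 -> acc=18 shift=7 [end]
Varint 3: bytes[5:6] = 12 -> value 18 (1 byte(s))

Answer: 1401885 11280 18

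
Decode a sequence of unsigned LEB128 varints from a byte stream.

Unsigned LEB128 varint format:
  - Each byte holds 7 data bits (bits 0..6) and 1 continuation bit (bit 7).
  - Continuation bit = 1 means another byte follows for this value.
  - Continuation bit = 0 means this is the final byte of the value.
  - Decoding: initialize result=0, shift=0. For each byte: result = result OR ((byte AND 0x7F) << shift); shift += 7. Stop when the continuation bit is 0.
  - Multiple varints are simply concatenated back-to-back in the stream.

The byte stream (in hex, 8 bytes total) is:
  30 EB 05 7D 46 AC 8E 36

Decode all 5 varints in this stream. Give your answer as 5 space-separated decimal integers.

  byte[0]=0x30 cont=0 payload=0x30=48: acc |= 48<<0 -> acc=48 shift=7 [end]
Varint 1: bytes[0:1] = 30 -> value 48 (1 byte(s))
  byte[1]=0xEB cont=1 payload=0x6B=107: acc |= 107<<0 -> acc=107 shift=7
  byte[2]=0x05 cont=0 payload=0x05=5: acc |= 5<<7 -> acc=747 shift=14 [end]
Varint 2: bytes[1:3] = EB 05 -> value 747 (2 byte(s))
  byte[3]=0x7D cont=0 payload=0x7D=125: acc |= 125<<0 -> acc=125 shift=7 [end]
Varint 3: bytes[3:4] = 7D -> value 125 (1 byte(s))
  byte[4]=0x46 cont=0 payload=0x46=70: acc |= 70<<0 -> acc=70 shift=7 [end]
Varint 4: bytes[4:5] = 46 -> value 70 (1 byte(s))
  byte[5]=0xAC cont=1 payload=0x2C=44: acc |= 44<<0 -> acc=44 shift=7
  byte[6]=0x8E cont=1 payload=0x0E=14: acc |= 14<<7 -> acc=1836 shift=14
  byte[7]=0x36 cont=0 payload=0x36=54: acc |= 54<<14 -> acc=886572 shift=21 [end]
Varint 5: bytes[5:8] = AC 8E 36 -> value 886572 (3 byte(s))

Answer: 48 747 125 70 886572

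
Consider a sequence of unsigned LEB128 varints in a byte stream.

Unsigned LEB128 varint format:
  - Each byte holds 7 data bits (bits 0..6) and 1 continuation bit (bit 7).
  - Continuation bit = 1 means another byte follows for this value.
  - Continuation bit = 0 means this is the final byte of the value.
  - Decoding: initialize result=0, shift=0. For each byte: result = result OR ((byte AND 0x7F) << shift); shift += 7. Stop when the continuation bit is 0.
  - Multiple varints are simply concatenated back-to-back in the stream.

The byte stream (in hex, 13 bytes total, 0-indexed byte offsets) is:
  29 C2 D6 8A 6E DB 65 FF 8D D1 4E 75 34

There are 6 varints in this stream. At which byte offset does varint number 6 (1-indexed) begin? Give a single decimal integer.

Answer: 12

Derivation:
  byte[0]=0x29 cont=0 payload=0x29=41: acc |= 41<<0 -> acc=41 shift=7 [end]
Varint 1: bytes[0:1] = 29 -> value 41 (1 byte(s))
  byte[1]=0xC2 cont=1 payload=0x42=66: acc |= 66<<0 -> acc=66 shift=7
  byte[2]=0xD6 cont=1 payload=0x56=86: acc |= 86<<7 -> acc=11074 shift=14
  byte[3]=0x8A cont=1 payload=0x0A=10: acc |= 10<<14 -> acc=174914 shift=21
  byte[4]=0x6E cont=0 payload=0x6E=110: acc |= 110<<21 -> acc=230861634 shift=28 [end]
Varint 2: bytes[1:5] = C2 D6 8A 6E -> value 230861634 (4 byte(s))
  byte[5]=0xDB cont=1 payload=0x5B=91: acc |= 91<<0 -> acc=91 shift=7
  byte[6]=0x65 cont=0 payload=0x65=101: acc |= 101<<7 -> acc=13019 shift=14 [end]
Varint 3: bytes[5:7] = DB 65 -> value 13019 (2 byte(s))
  byte[7]=0xFF cont=1 payload=0x7F=127: acc |= 127<<0 -> acc=127 shift=7
  byte[8]=0x8D cont=1 payload=0x0D=13: acc |= 13<<7 -> acc=1791 shift=14
  byte[9]=0xD1 cont=1 payload=0x51=81: acc |= 81<<14 -> acc=1328895 shift=21
  byte[10]=0x4E cont=0 payload=0x4E=78: acc |= 78<<21 -> acc=164906751 shift=28 [end]
Varint 4: bytes[7:11] = FF 8D D1 4E -> value 164906751 (4 byte(s))
  byte[11]=0x75 cont=0 payload=0x75=117: acc |= 117<<0 -> acc=117 shift=7 [end]
Varint 5: bytes[11:12] = 75 -> value 117 (1 byte(s))
  byte[12]=0x34 cont=0 payload=0x34=52: acc |= 52<<0 -> acc=52 shift=7 [end]
Varint 6: bytes[12:13] = 34 -> value 52 (1 byte(s))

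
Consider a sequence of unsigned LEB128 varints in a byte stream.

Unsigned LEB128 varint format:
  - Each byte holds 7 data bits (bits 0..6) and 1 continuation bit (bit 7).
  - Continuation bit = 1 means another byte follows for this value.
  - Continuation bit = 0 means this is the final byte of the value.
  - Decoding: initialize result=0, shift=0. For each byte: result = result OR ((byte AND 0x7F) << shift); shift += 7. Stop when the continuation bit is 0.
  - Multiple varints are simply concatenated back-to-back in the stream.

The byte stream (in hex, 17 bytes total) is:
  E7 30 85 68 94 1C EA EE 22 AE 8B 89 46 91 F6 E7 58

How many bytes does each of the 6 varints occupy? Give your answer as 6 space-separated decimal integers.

Answer: 2 2 2 3 4 4

Derivation:
  byte[0]=0xE7 cont=1 payload=0x67=103: acc |= 103<<0 -> acc=103 shift=7
  byte[1]=0x30 cont=0 payload=0x30=48: acc |= 48<<7 -> acc=6247 shift=14 [end]
Varint 1: bytes[0:2] = E7 30 -> value 6247 (2 byte(s))
  byte[2]=0x85 cont=1 payload=0x05=5: acc |= 5<<0 -> acc=5 shift=7
  byte[3]=0x68 cont=0 payload=0x68=104: acc |= 104<<7 -> acc=13317 shift=14 [end]
Varint 2: bytes[2:4] = 85 68 -> value 13317 (2 byte(s))
  byte[4]=0x94 cont=1 payload=0x14=20: acc |= 20<<0 -> acc=20 shift=7
  byte[5]=0x1C cont=0 payload=0x1C=28: acc |= 28<<7 -> acc=3604 shift=14 [end]
Varint 3: bytes[4:6] = 94 1C -> value 3604 (2 byte(s))
  byte[6]=0xEA cont=1 payload=0x6A=106: acc |= 106<<0 -> acc=106 shift=7
  byte[7]=0xEE cont=1 payload=0x6E=110: acc |= 110<<7 -> acc=14186 shift=14
  byte[8]=0x22 cont=0 payload=0x22=34: acc |= 34<<14 -> acc=571242 shift=21 [end]
Varint 4: bytes[6:9] = EA EE 22 -> value 571242 (3 byte(s))
  byte[9]=0xAE cont=1 payload=0x2E=46: acc |= 46<<0 -> acc=46 shift=7
  byte[10]=0x8B cont=1 payload=0x0B=11: acc |= 11<<7 -> acc=1454 shift=14
  byte[11]=0x89 cont=1 payload=0x09=9: acc |= 9<<14 -> acc=148910 shift=21
  byte[12]=0x46 cont=0 payload=0x46=70: acc |= 70<<21 -> acc=146949550 shift=28 [end]
Varint 5: bytes[9:13] = AE 8B 89 46 -> value 146949550 (4 byte(s))
  byte[13]=0x91 cont=1 payload=0x11=17: acc |= 17<<0 -> acc=17 shift=7
  byte[14]=0xF6 cont=1 payload=0x76=118: acc |= 118<<7 -> acc=15121 shift=14
  byte[15]=0xE7 cont=1 payload=0x67=103: acc |= 103<<14 -> acc=1702673 shift=21
  byte[16]=0x58 cont=0 payload=0x58=88: acc |= 88<<21 -> acc=186252049 shift=28 [end]
Varint 6: bytes[13:17] = 91 F6 E7 58 -> value 186252049 (4 byte(s))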